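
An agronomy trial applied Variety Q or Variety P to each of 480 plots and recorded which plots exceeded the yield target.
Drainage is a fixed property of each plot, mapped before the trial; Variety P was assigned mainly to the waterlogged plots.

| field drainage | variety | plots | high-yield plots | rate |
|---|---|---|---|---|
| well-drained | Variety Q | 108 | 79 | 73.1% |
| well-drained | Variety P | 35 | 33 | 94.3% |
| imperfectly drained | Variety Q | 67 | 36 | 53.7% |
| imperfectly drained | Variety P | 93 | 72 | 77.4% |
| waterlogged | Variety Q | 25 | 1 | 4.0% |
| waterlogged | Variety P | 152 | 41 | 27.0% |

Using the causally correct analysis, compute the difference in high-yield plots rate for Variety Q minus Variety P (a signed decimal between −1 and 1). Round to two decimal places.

The imbalance in field drainage arose from how plots were allocated, not from anything the variety did; and field drainage independently affects the outcome. The pooled gap is confounded — condition on field drainage.
Adjusting over the population distribution of field drainage: 0.298·(0.731−0.943) + 0.333·(0.537−0.774) + 0.369·(0.040−0.270) = -0.227.

-0.23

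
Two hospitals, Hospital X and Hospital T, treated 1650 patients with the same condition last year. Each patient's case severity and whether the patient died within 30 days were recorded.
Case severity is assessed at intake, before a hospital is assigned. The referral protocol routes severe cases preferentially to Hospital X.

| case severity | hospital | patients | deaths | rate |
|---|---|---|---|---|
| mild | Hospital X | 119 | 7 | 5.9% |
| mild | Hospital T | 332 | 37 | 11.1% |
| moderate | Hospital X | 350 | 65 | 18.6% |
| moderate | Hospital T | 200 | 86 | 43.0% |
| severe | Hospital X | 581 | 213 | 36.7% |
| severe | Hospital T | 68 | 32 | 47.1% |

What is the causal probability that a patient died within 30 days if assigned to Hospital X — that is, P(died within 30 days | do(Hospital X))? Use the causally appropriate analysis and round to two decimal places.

The stratified and pooled comparisons disagree (Hospital X wins within each case severity; Hospital T wins overall), so the answer turns on the causal role of case severity.
Since case severity is a pre-existing factor (not a product of the hospital) and it affects the outcome on its own, it is a confounder. The stratified rates, not the pooled rate, identify the causal effect.
Standardising Hospital X to the population case severity mix: 0.273·7/119 + 0.333·65/350 + 0.393·213/581 = 0.222.

0.22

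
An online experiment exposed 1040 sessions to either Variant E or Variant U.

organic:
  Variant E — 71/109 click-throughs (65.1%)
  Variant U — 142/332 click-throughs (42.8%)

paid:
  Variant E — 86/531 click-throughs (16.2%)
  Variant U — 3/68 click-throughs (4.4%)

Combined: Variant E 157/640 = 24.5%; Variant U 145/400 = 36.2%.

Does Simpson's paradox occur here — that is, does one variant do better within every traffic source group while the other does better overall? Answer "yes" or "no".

Within each traffic source level (organic 65.1% vs 42.8%; paid 16.2% vs 4.4%), Variant E has the higher rate every time. Pooled: 24.5% vs 36.2% — Variant U has the higher rate overall. The two comparisons disagree.

yes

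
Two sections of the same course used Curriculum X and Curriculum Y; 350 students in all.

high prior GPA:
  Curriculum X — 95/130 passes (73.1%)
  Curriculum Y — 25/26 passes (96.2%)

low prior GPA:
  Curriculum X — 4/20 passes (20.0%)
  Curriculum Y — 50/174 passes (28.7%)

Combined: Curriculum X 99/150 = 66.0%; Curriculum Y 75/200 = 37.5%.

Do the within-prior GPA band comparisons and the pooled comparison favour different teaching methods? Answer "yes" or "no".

yes

Within each prior GPA band level (high prior GPA 73.1% vs 96.2%; low prior GPA 20.0% vs 28.7%), Curriculum Y has the higher rate every time. Pooled: 66.0% vs 37.5% — Curriculum X has the higher rate overall. The two comparisons disagree.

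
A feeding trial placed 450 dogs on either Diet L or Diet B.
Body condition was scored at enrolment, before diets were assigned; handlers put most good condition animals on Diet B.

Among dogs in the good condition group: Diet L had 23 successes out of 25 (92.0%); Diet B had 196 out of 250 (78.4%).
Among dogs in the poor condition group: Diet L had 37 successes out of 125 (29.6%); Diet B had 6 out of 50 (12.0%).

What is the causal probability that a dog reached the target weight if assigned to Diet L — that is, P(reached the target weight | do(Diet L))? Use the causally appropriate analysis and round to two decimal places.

Diet L is higher inside every starting body condition stratum but Diet B is higher in aggregate. Whether to stratify depends on how starting body condition relates to the diet.
Since starting body condition is a pre-existing factor (not a product of the diet) and it affects the outcome on its own, it is a confounder. The stratified rates, not the pooled rate, identify the causal effect.
Standardising Diet L to the population starting body condition mix: 0.611·23/25 + 0.389·37/125 = 0.677.

0.68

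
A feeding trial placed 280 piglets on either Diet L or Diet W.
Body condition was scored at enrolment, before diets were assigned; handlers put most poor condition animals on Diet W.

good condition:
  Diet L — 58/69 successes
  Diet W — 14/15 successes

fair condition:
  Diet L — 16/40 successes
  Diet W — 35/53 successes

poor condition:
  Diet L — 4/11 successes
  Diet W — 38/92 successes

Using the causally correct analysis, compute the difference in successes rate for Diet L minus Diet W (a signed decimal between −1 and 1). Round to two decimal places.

-0.13

Diet W is higher inside every starting body condition stratum but Diet L is higher in aggregate. Whether to stratify depends on how starting body condition relates to the diet.
Nothing the diet does changes starting body condition; the imbalance is an allocation artefact. With starting body condition also predicting the outcome, the pooled figure is confounded, and the within-stratum comparison is the causal one.
Adjusting over the population distribution of starting body condition: 0.300·(0.841−0.933) + 0.332·(0.400−0.660) + 0.368·(0.364−0.413) = -0.132.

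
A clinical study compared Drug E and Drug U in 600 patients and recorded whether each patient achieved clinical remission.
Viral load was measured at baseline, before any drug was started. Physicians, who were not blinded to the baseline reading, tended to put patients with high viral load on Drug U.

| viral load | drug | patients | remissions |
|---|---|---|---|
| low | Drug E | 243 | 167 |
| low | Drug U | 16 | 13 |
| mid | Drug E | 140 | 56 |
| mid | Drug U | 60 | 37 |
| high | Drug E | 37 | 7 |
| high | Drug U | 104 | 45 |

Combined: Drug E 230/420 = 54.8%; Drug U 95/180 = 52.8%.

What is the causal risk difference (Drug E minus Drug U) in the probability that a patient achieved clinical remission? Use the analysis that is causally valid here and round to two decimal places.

-0.18

The imbalance in viral load arose from how patients were allocated, not from anything the drug did; and viral load independently affects the outcome. The pooled gap is confounded — condition on viral load.
Adjusting over the population distribution of viral load: 0.432·(0.687−0.812) + 0.333·(0.400−0.617) + 0.235·(0.189−0.433) = -0.184.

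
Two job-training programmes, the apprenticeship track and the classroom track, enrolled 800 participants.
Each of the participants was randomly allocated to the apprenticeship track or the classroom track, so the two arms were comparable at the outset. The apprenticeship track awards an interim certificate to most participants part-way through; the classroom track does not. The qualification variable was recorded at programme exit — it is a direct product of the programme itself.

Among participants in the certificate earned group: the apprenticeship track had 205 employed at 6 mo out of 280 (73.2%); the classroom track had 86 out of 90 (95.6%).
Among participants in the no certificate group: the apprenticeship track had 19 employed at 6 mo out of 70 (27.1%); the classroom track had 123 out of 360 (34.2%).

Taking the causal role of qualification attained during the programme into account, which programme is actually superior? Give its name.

Qualification attained during the programme is downstream of the programme. One should not condition on a consequence of treatment, so the overall rates are the right comparison.
Pooled: the apprenticeship track 64.0% vs the classroom track 46.4%; the apprenticeship track is higher overall.

the apprenticeship track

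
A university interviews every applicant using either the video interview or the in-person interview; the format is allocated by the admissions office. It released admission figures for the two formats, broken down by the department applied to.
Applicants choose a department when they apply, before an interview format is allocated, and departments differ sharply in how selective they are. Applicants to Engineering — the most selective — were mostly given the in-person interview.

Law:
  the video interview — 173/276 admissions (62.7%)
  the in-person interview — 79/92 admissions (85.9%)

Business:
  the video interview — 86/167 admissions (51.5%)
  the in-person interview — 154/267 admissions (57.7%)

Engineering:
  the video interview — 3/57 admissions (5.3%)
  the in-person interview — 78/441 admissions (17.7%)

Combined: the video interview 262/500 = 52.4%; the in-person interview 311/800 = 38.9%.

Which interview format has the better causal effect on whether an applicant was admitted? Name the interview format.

The imbalance in department arose from how applicants were allocated, not from anything the interview format did; and department independently affects the outcome. The pooled gap is confounded — condition on department.
Within each level — Law: 62.7% vs 85.9%; Business: 51.5% vs 57.7%; Engineering: 5.3% vs 17.7% — the in-person interview is higher every time.

the in-person interview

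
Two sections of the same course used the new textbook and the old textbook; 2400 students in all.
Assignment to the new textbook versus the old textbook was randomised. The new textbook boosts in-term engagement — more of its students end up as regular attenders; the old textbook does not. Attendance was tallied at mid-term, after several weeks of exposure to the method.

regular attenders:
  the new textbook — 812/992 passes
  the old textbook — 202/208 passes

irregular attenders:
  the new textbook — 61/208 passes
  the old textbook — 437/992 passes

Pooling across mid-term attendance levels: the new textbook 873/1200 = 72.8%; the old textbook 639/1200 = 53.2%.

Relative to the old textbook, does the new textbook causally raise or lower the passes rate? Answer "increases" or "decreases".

increases

The mid-term attendance-specific comparison favours the old textbook throughout, but the pooled figures favour the new textbook. The question is whether to condition on mid-term attendance.
Mid-term attendance is downstream of the teaching method. One should not condition on a consequence of treatment, so the overall rates are the right comparison.
Pooled: the new textbook 72.8% vs the old textbook 53.2%; the new textbook is higher overall.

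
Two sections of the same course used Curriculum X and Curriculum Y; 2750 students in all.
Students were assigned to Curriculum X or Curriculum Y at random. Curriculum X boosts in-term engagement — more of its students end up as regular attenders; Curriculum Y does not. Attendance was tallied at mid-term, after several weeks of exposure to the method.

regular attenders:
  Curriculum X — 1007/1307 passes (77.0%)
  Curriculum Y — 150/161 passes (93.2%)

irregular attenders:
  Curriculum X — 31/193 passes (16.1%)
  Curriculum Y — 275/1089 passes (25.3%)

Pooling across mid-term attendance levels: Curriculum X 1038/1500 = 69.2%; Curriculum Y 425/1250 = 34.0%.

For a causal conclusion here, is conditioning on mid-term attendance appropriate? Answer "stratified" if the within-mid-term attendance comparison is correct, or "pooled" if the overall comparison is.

pooled

Mid-term attendance lies on the pathway teaching method → mid-term attendance → outcome, so adjusting for it blocks the indirect effect. For the total causal effect of teaching method, use the unadjusted pooled rates.
Pooled: Curriculum X 69.2% vs Curriculum Y 34.0%; Curriculum X is higher overall.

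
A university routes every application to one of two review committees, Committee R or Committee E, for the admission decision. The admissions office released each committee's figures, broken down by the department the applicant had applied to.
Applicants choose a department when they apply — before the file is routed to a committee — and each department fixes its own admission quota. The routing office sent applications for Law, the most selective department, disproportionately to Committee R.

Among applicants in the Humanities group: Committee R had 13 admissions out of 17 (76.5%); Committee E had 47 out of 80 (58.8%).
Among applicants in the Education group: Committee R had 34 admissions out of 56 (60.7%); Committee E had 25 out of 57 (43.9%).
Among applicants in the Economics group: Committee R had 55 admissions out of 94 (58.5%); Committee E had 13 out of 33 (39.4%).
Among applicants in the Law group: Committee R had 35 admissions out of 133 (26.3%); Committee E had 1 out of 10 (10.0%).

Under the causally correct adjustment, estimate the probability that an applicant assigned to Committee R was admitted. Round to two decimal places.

The stratified and pooled comparisons disagree (Committee R wins within each department; Committee E wins overall), so the answer turns on the causal role of department.
The imbalance in department arose from how applicants were allocated, not from anything the review committee did; and department independently affects the outcome. The pooled gap is confounded — condition on department.
Standardising Committee R to the population department mix: 0.202·13/17 + 0.235·34/56 + 0.265·55/94 + 0.298·35/133 = 0.531.

0.53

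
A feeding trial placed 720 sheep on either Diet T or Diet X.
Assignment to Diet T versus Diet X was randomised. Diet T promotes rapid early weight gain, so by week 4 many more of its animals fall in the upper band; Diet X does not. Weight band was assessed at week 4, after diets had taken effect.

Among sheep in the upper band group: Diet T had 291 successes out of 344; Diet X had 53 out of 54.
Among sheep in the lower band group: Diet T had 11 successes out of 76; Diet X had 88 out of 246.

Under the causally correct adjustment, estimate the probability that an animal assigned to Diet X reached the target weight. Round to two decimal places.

Week-4 weight band is recorded after the diet and is itself shifted by it — it sits on the causal path from diet to outcome. Conditioning on a mediator would strip out part of the effect we want; the pooled comparison gives the total causal effect.
So P(outcome | do(Diet X)) is just the pooled rate for Diet X: 141/300 = 0.470.

0.47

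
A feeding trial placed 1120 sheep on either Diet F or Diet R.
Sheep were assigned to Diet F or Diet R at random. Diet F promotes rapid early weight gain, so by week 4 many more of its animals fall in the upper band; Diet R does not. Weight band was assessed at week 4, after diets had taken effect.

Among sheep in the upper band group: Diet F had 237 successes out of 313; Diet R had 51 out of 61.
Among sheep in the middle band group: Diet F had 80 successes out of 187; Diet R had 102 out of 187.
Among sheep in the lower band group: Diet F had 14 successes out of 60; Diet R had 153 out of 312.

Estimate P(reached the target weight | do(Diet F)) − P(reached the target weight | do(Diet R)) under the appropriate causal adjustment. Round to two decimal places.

Week-4 weight band here is a post-treatment variable shaped by the diet; conditioning on it would introduce bias rather than remove it. The overall comparison is the causal one.
The causal difference is the pooled difference: 0.591 − 0.546 = +0.045.

+0.04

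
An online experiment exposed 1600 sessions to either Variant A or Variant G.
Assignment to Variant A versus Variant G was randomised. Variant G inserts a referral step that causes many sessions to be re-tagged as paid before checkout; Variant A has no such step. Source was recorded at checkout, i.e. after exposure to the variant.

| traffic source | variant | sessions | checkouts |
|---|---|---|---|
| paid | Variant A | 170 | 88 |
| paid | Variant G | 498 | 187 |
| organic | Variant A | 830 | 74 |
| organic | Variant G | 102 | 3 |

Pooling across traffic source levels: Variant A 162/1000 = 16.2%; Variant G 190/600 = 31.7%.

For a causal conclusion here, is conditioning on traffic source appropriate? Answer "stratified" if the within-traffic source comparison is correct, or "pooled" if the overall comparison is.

Variant A is higher inside every traffic source stratum but Variant G is higher in aggregate. Whether to stratify depends on how traffic source relates to the variant.
The distribution of traffic source is itself part of what the variant does — it is an intermediate outcome. Holding it fixed would remove that part of the effect; the total effect is the pooled difference.
Pooled: Variant A 16.2% vs Variant G 31.7%; Variant G is higher overall.

pooled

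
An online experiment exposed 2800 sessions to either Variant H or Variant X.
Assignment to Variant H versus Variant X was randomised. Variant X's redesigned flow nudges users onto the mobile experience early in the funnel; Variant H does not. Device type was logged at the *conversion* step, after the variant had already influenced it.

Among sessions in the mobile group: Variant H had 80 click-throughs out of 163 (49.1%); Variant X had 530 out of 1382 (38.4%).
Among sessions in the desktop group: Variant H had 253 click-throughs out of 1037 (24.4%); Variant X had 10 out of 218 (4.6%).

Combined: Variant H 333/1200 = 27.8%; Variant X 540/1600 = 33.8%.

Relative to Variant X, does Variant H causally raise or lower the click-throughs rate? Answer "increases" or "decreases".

decreases

The stratified and pooled comparisons disagree (Variant H wins within each device type; Variant X wins overall), so the answer turns on the causal role of device type.
Because the variant influences device type, device type is a post-treatment mediator, not a confounder. Stratifying on it would bias the estimate; the causal effect is the crude pooled difference.
Pooled: Variant H 27.8% vs Variant X 33.8%; Variant X is higher overall.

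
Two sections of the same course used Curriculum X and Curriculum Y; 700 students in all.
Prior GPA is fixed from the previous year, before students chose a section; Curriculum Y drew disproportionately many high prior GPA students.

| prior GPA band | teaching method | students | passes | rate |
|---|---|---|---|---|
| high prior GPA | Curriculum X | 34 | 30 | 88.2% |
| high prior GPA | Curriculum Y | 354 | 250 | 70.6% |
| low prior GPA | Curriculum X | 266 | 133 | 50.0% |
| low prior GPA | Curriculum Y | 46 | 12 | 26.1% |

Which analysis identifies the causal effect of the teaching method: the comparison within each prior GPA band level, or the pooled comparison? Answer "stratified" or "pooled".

The stratified and pooled comparisons disagree (Curriculum X wins within each prior GPA band; Curriculum Y wins overall), so the answer turns on the causal role of prior GPA band.
Prior GPA band satisfies the back-door criterion: it is not a descendant of the teaching method, and it blocks the spurious path from teaching method to outcome. Adjusting for it (i.e., using the within-prior GPA band rates) gives the causal effect.
Within each level — high prior GPA: 88.2% vs 70.6%; low prior GPA: 50.0% vs 26.1% — Curriculum X is higher every time.

stratified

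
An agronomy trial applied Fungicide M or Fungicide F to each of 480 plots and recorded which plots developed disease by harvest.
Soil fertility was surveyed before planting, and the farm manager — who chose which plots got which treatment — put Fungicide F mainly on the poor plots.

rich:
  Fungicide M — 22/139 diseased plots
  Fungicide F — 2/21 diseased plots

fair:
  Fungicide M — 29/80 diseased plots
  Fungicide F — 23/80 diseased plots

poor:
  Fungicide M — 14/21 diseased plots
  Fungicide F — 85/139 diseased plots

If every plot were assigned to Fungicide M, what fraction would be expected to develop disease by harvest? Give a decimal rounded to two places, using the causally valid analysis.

0.40

Fungicide F is lower inside every soil fertility stratum but Fungicide M is lower in aggregate. Whether to stratify depends on how soil fertility relates to the fungicide.
Soil fertility differs across fungicides for reasons unrelated to any effect of the fungicide itself, and it separately predicts the outcome — a classic confounder. We must compare within soil fertility levels.
Standardising Fungicide M to the population soil fertility mix: 0.333·22/139 + 0.333·29/80 + 0.333·14/21 = 0.396.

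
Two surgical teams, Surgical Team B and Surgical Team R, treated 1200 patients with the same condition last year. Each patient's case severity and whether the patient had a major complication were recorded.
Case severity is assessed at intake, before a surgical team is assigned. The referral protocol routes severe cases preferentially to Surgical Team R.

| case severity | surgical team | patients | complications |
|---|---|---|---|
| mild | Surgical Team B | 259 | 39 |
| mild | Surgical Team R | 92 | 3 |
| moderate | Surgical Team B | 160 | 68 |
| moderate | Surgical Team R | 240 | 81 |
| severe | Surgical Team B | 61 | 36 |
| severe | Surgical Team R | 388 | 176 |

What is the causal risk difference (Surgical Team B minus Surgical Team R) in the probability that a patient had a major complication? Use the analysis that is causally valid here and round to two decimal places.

+0.11

Case severity satisfies the back-door criterion: it is not a descendant of the surgical team, and it blocks the spurious path from surgical team to outcome. Adjusting for it (i.e., using the within-case severity rates) gives the causal effect.
Adjusting over the population distribution of case severity: 0.292·(0.151−0.033) + 0.333·(0.425−0.338) + 0.374·(0.590−0.454) = +0.115.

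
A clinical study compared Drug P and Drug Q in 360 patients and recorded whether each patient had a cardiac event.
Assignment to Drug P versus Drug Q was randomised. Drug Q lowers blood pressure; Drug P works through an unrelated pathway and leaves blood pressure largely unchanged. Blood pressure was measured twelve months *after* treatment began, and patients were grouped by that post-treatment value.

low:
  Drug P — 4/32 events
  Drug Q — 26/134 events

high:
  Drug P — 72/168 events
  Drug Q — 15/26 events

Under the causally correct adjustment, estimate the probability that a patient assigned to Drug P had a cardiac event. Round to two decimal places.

Blood pressure is recorded after the drug and is itself shifted by it — it sits on the causal path from drug to outcome. Conditioning on a mediator would strip out part of the effect we want; the pooled comparison gives the total causal effect.
So P(outcome | do(Drug P)) is just the pooled rate for Drug P: 76/200 = 0.380.

0.38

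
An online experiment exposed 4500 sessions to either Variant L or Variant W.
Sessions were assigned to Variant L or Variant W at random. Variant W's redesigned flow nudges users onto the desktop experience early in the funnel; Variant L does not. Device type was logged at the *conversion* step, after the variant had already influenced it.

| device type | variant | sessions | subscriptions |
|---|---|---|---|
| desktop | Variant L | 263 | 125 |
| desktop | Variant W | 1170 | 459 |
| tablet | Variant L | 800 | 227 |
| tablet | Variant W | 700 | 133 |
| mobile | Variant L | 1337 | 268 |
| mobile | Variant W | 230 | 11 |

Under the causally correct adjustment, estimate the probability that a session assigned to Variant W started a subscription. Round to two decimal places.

The stratified and pooled comparisons disagree (Variant L wins within each device type; Variant W wins overall), so the answer turns on the causal role of device type.
Stratifying would compare variants among sessions the variants themselves sorted into device type groups — a form of selection on an intermediate. The unconditioned pooled rates give the total causal effect.
So P(outcome | do(Variant W)) is just the pooled rate for Variant W: 603/2100 = 0.287.

0.29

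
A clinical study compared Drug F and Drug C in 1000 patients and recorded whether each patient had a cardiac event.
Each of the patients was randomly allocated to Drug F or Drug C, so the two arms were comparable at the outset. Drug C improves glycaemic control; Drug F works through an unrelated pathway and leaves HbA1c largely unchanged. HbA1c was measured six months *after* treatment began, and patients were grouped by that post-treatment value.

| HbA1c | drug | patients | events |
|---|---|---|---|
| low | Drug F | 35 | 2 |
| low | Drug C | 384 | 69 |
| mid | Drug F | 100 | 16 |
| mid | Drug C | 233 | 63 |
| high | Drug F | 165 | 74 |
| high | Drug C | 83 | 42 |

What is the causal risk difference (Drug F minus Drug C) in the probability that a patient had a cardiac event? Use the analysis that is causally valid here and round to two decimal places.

+0.06

HbA1c is recorded after the drug and is itself shifted by it — it sits on the causal path from drug to outcome. Conditioning on a mediator would strip out part of the effect we want; the pooled comparison gives the total causal effect.
The causal difference is the pooled difference: 0.307 − 0.249 = +0.058.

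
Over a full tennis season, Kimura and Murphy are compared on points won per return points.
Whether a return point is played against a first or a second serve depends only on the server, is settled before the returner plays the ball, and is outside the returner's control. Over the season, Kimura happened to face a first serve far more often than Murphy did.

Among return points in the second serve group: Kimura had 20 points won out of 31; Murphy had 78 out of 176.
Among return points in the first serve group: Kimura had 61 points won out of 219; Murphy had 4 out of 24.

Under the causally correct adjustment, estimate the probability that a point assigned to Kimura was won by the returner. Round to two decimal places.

Within every serve type level Kimura has the higher rate, yet pooled Murphy does — Simpson's reversal.
The imbalance in serve type arose from how return points were allocated, not from anything the player did; and serve type independently affects the outcome. The pooled gap is confounded — condition on serve type.
Standardising Kimura to the population serve type mix: 0.460·20/31 + 0.540·61/219 = 0.447.

0.45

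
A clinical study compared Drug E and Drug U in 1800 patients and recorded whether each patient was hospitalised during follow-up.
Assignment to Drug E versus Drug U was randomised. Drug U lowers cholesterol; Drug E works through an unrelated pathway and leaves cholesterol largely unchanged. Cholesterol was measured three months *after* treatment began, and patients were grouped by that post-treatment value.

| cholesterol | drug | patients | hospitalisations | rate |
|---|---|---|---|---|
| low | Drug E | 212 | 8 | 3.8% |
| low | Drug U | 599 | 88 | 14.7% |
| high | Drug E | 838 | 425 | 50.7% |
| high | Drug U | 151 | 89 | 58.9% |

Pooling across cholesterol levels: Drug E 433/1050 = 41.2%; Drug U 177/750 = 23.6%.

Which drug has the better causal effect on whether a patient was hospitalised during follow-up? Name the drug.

Drug U

Drug E is lower inside every cholesterol stratum but Drug U is lower in aggregate. Whether to stratify depends on how cholesterol relates to the drug.
The distribution of cholesterol is itself part of what the drug does — it is an intermediate outcome. Holding it fixed would remove that part of the effect; the total effect is the pooled difference.
Pooled: Drug E 41.2% vs Drug U 23.6%; Drug U is lower overall.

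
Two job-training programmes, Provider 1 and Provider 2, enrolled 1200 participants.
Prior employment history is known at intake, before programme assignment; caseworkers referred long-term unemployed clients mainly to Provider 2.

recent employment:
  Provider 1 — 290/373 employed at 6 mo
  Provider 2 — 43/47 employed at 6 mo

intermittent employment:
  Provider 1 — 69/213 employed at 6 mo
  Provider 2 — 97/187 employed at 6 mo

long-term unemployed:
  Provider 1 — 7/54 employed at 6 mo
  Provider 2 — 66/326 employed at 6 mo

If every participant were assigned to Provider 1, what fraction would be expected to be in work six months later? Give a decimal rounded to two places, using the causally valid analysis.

The stratified and pooled comparisons disagree (Provider 2 wins within each prior employment history; Provider 1 wins overall), so the answer turns on the causal role of prior employment history.
Nothing the programme does changes prior employment history; the imbalance is an allocation artefact. With prior employment history also predicting the outcome, the pooled figure is confounded, and the within-stratum comparison is the causal one.
Standardising Provider 1 to the population prior employment history mix: 0.350·290/373 + 0.333·69/213 + 0.317·7/54 = 0.421.

0.42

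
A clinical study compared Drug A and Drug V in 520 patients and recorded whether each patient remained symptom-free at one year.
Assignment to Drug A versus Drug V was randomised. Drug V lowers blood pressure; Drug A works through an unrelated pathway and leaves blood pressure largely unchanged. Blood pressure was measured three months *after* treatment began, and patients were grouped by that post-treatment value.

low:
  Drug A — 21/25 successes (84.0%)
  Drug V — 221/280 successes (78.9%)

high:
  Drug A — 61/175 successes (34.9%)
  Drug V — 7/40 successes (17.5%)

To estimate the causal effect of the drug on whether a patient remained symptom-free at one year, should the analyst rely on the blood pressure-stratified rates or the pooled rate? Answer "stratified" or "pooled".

Blood pressure is recorded after the drug and is itself shifted by it — it sits on the causal path from drug to outcome. Conditioning on a mediator would strip out part of the effect we want; the pooled comparison gives the total causal effect.
Pooled: Drug A 41.0% vs Drug V 71.2%; Drug V is higher overall.

pooled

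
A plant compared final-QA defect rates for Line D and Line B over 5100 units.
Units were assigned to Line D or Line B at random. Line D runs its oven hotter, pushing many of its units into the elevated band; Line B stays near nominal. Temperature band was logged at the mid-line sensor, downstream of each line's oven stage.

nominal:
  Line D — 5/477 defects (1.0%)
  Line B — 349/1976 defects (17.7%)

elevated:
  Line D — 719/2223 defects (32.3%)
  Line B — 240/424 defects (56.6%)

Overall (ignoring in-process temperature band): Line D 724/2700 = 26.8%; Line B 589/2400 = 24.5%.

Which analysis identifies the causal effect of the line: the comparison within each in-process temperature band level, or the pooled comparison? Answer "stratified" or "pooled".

In-process temperature band lies on the pathway line → in-process temperature band → outcome, so adjusting for it blocks the indirect effect. For the total causal effect of line, use the unadjusted pooled rates.
Pooled: Line D 26.8% vs Line B 24.5%; Line B is lower overall.

pooled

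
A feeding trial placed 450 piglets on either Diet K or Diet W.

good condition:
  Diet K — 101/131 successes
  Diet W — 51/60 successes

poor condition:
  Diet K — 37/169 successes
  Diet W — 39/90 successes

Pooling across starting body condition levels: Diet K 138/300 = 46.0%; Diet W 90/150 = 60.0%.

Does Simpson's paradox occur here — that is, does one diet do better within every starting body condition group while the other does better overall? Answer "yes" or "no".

no

Within each starting body condition level (good condition 77.1% vs 85.0%; poor condition 21.9% vs 43.3%), Diet W has the higher rate every time. Pooled: 46.0% vs 60.0% — Diet W has the higher rate overall. They agree.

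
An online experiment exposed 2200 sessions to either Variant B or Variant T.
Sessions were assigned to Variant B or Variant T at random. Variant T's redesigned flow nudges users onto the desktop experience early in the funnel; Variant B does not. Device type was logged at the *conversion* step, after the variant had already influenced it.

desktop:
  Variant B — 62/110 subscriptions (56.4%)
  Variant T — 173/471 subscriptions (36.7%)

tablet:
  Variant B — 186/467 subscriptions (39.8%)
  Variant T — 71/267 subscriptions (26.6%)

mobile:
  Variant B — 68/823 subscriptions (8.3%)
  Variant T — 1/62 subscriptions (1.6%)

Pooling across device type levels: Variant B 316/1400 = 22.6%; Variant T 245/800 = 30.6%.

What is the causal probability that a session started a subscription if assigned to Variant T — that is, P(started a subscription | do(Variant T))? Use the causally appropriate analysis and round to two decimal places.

0.31

Variant B is higher inside every device type stratum but Variant T is higher in aggregate. Whether to stratify depends on how device type relates to the variant.
The distribution of device type is itself part of what the variant does — it is an intermediate outcome. Holding it fixed would remove that part of the effect; the total effect is the pooled difference.
So P(outcome | do(Variant T)) is just the pooled rate for Variant T: 245/800 = 0.306.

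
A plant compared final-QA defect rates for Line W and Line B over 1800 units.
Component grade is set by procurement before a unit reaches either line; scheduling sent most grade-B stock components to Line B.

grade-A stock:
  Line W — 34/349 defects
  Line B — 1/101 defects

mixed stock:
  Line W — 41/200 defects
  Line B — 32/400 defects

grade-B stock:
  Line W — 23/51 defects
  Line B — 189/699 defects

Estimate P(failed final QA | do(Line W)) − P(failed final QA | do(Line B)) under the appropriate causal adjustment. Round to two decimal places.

+0.14

The component grade-specific comparison favours Line B throughout, but the pooled figures favour Line W. The question is whether to condition on component grade.
Nothing the line does changes component grade; the imbalance is an allocation artefact. With component grade also predicting the outcome, the pooled figure is confounded, and the within-stratum comparison is the causal one.
Adjusting over the population distribution of component grade: 0.250·(0.097−0.010) + 0.333·(0.205−0.080) + 0.417·(0.451−0.270) = +0.139.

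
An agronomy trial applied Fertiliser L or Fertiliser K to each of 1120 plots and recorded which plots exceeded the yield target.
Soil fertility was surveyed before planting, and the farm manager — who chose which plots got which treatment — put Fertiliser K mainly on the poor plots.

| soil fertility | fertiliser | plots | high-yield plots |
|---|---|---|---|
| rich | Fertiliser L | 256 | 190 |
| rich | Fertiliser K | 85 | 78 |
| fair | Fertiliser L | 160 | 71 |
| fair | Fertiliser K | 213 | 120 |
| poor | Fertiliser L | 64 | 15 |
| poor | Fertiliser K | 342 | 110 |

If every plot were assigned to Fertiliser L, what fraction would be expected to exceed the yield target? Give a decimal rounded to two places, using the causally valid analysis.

0.46

The imbalance in soil fertility arose from how plots were allocated, not from anything the fertiliser did; and soil fertility independently affects the outcome. The pooled gap is confounded — condition on soil fertility.
Standardising Fertiliser L to the population soil fertility mix: 0.304·190/256 + 0.333·71/160 + 0.362·15/64 = 0.459.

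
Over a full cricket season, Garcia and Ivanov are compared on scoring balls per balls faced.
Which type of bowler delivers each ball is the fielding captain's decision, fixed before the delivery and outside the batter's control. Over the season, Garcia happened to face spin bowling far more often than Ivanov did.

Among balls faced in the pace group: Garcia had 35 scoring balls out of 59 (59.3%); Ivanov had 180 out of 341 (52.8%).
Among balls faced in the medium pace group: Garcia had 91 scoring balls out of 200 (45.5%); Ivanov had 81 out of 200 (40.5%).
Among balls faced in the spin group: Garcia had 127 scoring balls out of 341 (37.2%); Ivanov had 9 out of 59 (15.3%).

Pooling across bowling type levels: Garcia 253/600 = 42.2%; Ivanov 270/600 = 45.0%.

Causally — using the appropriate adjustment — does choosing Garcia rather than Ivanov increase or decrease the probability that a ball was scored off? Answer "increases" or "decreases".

Within every bowling type level Garcia has the higher rate, yet pooled Ivanov does — Simpson's reversal.
Bowling type satisfies the back-door criterion: it is not a descendant of the player, and it blocks the spurious path from player to outcome. Adjusting for it (i.e., using the within-bowling type rates) gives the causal effect.
Within each level — pace: 59.3% vs 52.8%; medium pace: 45.5% vs 40.5%; spin: 37.2% vs 15.3% — Garcia is higher every time.

increases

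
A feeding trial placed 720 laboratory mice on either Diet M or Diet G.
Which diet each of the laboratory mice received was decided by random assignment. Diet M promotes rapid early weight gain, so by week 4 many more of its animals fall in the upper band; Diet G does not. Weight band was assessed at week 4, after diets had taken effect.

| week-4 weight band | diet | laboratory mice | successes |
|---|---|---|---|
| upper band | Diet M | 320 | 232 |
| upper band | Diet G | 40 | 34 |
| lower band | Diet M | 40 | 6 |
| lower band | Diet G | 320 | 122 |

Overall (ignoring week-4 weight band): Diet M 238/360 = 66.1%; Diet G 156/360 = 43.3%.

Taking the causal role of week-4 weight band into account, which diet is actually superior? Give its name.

Diet M

Week-4 weight band here is a post-treatment variable shaped by the diet; conditioning on it would introduce bias rather than remove it. The overall comparison is the causal one.
Pooled: Diet M 66.1% vs Diet G 43.3%; Diet M is higher overall.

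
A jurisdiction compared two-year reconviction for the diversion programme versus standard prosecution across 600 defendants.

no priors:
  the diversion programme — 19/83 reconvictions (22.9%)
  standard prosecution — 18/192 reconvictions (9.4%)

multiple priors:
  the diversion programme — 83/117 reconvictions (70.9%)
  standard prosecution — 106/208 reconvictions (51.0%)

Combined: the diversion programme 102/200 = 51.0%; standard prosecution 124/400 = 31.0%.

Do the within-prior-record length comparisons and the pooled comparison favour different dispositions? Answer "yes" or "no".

no

Within each prior-record length level (no priors 22.9% vs 9.4%; multiple priors 70.9% vs 51.0%), standard prosecution has the lower rate every time. Pooled: 51.0% vs 31.0% — standard prosecution has the lower rate overall. They agree.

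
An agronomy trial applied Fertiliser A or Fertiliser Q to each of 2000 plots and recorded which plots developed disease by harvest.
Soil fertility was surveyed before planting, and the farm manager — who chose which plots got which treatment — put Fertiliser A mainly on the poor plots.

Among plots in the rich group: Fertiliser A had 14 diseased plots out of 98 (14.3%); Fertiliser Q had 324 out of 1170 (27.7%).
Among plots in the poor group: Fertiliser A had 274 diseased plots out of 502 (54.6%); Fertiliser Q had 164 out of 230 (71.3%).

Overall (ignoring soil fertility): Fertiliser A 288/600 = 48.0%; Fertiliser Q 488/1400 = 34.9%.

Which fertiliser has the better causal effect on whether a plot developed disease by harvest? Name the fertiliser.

Fertiliser A

Within every soil fertility level Fertiliser A has the lower rate, yet pooled Fertiliser Q does — Simpson's reversal.
Since soil fertility is a pre-existing factor (not a product of the fertiliser) and it affects the outcome on its own, it is a confounder. The stratified rates, not the pooled rate, identify the causal effect.
Within each level — rich: 14.3% vs 27.7%; poor: 54.6% vs 71.3% — Fertiliser A is lower every time.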